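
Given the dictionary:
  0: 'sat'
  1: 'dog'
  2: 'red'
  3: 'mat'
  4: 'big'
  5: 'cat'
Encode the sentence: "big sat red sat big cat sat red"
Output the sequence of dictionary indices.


Look up each word in the dictionary:
  'big' -> 4
  'sat' -> 0
  'red' -> 2
  'sat' -> 0
  'big' -> 4
  'cat' -> 5
  'sat' -> 0
  'red' -> 2

Encoded: [4, 0, 2, 0, 4, 5, 0, 2]


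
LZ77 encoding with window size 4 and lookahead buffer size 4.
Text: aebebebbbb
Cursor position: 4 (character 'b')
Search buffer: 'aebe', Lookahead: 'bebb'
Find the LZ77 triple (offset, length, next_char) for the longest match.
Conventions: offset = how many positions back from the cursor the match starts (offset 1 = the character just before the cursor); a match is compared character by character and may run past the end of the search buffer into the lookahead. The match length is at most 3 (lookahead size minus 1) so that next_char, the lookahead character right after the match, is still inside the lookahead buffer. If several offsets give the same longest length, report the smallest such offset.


Try each offset into the search buffer:
  offset=1 (pos 3, char 'e'): match length 0
  offset=2 (pos 2, char 'b'): match length 3
  offset=3 (pos 1, char 'e'): match length 0
  offset=4 (pos 0, char 'a'): match length 0
Longest match has length 3 at offset 2.
next_char = character at position 4 + 3 = 7 -> 'b'

Best match: offset=2, length=3 (matching 'beb' starting at position 2)
LZ77 triple: (2, 3, 'b')


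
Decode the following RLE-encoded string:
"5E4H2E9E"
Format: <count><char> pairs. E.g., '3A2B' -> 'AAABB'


Expanding each <count><char> pair:
  5E -> 'EEEEE'
  4H -> 'HHHH'
  2E -> 'EE'
  9E -> 'EEEEEEEEE'

Decoded = EEEEEHHHHEEEEEEEEEEE


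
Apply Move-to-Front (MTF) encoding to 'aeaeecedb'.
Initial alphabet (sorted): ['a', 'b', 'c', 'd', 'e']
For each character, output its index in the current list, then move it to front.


MTF encoding:
'a': index 0 in ['a', 'b', 'c', 'd', 'e'] -> ['a', 'b', 'c', 'd', 'e']
'e': index 4 in ['a', 'b', 'c', 'd', 'e'] -> ['e', 'a', 'b', 'c', 'd']
'a': index 1 in ['e', 'a', 'b', 'c', 'd'] -> ['a', 'e', 'b', 'c', 'd']
'e': index 1 in ['a', 'e', 'b', 'c', 'd'] -> ['e', 'a', 'b', 'c', 'd']
'e': index 0 in ['e', 'a', 'b', 'c', 'd'] -> ['e', 'a', 'b', 'c', 'd']
'c': index 3 in ['e', 'a', 'b', 'c', 'd'] -> ['c', 'e', 'a', 'b', 'd']
'e': index 1 in ['c', 'e', 'a', 'b', 'd'] -> ['e', 'c', 'a', 'b', 'd']
'd': index 4 in ['e', 'c', 'a', 'b', 'd'] -> ['d', 'e', 'c', 'a', 'b']
'b': index 4 in ['d', 'e', 'c', 'a', 'b'] -> ['b', 'd', 'e', 'c', 'a']


Output: [0, 4, 1, 1, 0, 3, 1, 4, 4]


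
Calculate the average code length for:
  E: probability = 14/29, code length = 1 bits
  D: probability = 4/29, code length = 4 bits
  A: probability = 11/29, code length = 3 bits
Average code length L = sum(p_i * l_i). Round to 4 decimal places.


Weighted contributions p_i * l_i:
  E: (14/29) * 1 = 14/29
  D: (4/29) * 4 = 16/29
  A: (11/29) * 3 = 33/29
Sum = (14 + 16 + 33)/29 = 63/29

L = 63/29 = 2.1724 bits/symbol


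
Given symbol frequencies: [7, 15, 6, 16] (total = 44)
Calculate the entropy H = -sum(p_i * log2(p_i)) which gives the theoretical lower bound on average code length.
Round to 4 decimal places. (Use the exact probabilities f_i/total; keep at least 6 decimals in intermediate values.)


Per-symbol terms -p_i * log2(p_i) with p_i = f_i/44:
  p = 7/44 = 0.159091: log2(p) = -2.652077, -p*log2(p) = 0.421921
  p = 15/44 = 0.340909: log2(p) = -1.552541, -p*log2(p) = 0.529275
  p = 6/44 = 0.136364: log2(p) = -2.874469, -p*log2(p) = 0.391973
  p = 16/44 = 0.363636: log2(p) = -1.459432, -p*log2(p) = 0.530702
H = 0.421921 + 0.529275 + 0.391973 + 0.530702 = 1.873871

H = 1.8739 bits/symbol


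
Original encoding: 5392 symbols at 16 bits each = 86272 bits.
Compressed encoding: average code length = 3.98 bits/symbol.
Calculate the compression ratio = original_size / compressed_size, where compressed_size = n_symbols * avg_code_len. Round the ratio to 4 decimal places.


original_size = n_symbols * orig_bits = 5392 * 16 = 86272 bits
compressed_size = n_symbols * avg_code_len = 5392 * 3.98 = 21460.16 bits
ratio = original_size / compressed_size = 86272 / 21460.16 = 4.0201

Compression ratio = 4.0201


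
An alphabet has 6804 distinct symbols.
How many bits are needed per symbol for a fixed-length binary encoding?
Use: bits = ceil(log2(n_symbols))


log2(6804) = 12.7322
Bracket: 2^12 = 4096 < 6804 <= 2^13 = 8192
So ceil(log2(6804)) = 13

bits = ceil(log2(6804)) = ceil(12.7322) = 13 bits


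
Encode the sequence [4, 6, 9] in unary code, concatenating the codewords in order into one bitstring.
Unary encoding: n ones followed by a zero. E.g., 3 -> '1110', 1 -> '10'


Encode each number as n ones followed by a terminating 0:
  4 -> 11110 (5 bits)
  6 -> 1111110 (7 bits)
  9 -> 1111111110 (10 bits)
Total length = 5 + 7 + 10 = 22 bits.

Unary([4, 6, 9]) = 1111011111101111111110 (22 bits)


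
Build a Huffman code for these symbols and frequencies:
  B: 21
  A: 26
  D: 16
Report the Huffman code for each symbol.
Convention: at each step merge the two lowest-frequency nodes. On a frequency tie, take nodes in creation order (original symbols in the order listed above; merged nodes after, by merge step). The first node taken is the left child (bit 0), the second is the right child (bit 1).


Huffman tree construction:
Step 1: Merge D(16) + B(21) = 37
Step 2: Merge A(26) + (D+B)(37) = 63
Read each symbol's code off the tree from the root (left child = 0, right child = 1).

Codes:
  B: 11 (length 2)
  A: 0 (length 1)
  D: 10 (length 2)
Average code length: 100/63 = 1.5873 bits/symbol


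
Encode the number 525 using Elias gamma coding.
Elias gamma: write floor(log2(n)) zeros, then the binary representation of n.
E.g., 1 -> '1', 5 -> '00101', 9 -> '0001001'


num_bits = floor(log2(525)) + 1 = 10
leading_zeros = num_bits - 1 = 9
binary(525) = 1000001101

Elias gamma(525) = '000000000' + '1000001101' = 0000000001000001101 (19 bits)


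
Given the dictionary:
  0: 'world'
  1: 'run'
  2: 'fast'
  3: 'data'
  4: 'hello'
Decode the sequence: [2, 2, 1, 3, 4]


Look up each index in the dictionary:
  2 -> 'fast'
  2 -> 'fast'
  1 -> 'run'
  3 -> 'data'
  4 -> 'hello'

Decoded: "fast fast run data hello"


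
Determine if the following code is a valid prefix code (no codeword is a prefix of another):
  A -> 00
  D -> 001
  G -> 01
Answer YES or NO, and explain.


Checking each pair (does one codeword prefix another?):
  A='00' vs D='001': prefix -- VIOLATION

NO -- this is NOT a valid prefix code. A (00) is a prefix of D (001).


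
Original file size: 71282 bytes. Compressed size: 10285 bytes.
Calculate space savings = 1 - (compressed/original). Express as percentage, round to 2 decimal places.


ratio = compressed/original = 10285/71282 = 0.144286
savings = 1 - ratio = 1 - 0.144286 = 0.855714
as a percentage: 0.855714 * 100 = 85.57%

Space savings = 1 - 10285/71282 = 85.57%


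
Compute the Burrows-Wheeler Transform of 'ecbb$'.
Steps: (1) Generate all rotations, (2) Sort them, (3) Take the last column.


Rotations (sorted):
  0: $ecbb -> last char: b
  1: b$ecb -> last char: b
  2: bb$ec -> last char: c
  3: cbb$e -> last char: e
  4: ecbb$ -> last char: $


BWT = bbce$


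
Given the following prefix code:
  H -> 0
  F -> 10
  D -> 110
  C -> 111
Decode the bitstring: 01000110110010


Decoding step by step:
Bits 0 -> H
Bits 10 -> F
Bits 0 -> H
Bits 0 -> H
Bits 110 -> D
Bits 110 -> D
Bits 0 -> H
Bits 10 -> F


Decoded message: HFHHDDHF


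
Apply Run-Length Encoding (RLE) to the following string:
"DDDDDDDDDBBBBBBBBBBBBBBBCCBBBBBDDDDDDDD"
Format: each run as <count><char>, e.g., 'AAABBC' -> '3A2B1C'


Scanning runs left to right:
  i=0: run of 'D' x 9 -> '9D'
  i=9: run of 'B' x 15 -> '15B'
  i=24: run of 'C' x 2 -> '2C'
  i=26: run of 'B' x 5 -> '5B'
  i=31: run of 'D' x 8 -> '8D'

RLE = 9D15B2C5B8D


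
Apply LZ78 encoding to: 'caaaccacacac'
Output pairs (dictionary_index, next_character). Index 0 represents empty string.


LZ78 encoding steps:
Dictionary: {0: ''}
Step 1: w='' (idx 0), next='c' -> output (0, 'c'), add 'c' as idx 1
Step 2: w='' (idx 0), next='a' -> output (0, 'a'), add 'a' as idx 2
Step 3: w='a' (idx 2), next='a' -> output (2, 'a'), add 'aa' as idx 3
Step 4: w='c' (idx 1), next='c' -> output (1, 'c'), add 'cc' as idx 4
Step 5: w='a' (idx 2), next='c' -> output (2, 'c'), add 'ac' as idx 5
Step 6: w='ac' (idx 5), next='a' -> output (5, 'a'), add 'aca' as idx 6
Step 7: w='c' (idx 1), end of input -> output (1, '')


Encoded: [(0, 'c'), (0, 'a'), (2, 'a'), (1, 'c'), (2, 'c'), (5, 'a'), (1, '')]


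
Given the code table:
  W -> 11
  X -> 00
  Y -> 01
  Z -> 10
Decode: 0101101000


Decoding:
01 -> Y
01 -> Y
10 -> Z
10 -> Z
00 -> X


Result: YYZZX


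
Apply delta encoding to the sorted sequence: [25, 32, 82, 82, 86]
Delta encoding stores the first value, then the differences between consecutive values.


First value: 25
Deltas:
  32 - 25 = 7
  82 - 32 = 50
  82 - 82 = 0
  86 - 82 = 4


Delta encoded: [25, 7, 50, 0, 4]


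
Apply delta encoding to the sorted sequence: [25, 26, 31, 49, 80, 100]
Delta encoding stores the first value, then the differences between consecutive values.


First value: 25
Deltas:
  26 - 25 = 1
  31 - 26 = 5
  49 - 31 = 18
  80 - 49 = 31
  100 - 80 = 20


Delta encoded: [25, 1, 5, 18, 31, 20]


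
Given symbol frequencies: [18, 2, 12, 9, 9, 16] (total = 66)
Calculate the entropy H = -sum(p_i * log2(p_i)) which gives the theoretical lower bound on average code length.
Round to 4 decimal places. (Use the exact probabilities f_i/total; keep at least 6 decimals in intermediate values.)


Per-symbol terms -p_i * log2(p_i) with p_i = f_i/66:
  p = 18/66 = 0.272727: log2(p) = -1.874469, -p*log2(p) = 0.511219
  p = 2/66 = 0.030303: log2(p) = -5.044394, -p*log2(p) = 0.152860
  p = 12/66 = 0.181818: log2(p) = -2.459432, -p*log2(p) = 0.447169
  p = 9/66 = 0.136364: log2(p) = -2.874469, -p*log2(p) = 0.391973
  p = 9/66 = 0.136364: log2(p) = -2.874469, -p*log2(p) = 0.391973
  p = 16/66 = 0.242424: log2(p) = -2.044394, -p*log2(p) = 0.495611
H = 0.511219 + 0.152860 + 0.447169 + 0.391973 + 0.391973 + 0.495611 = 2.390805

H = 2.3908 bits/symbol


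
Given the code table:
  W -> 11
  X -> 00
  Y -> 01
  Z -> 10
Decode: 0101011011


Decoding:
01 -> Y
01 -> Y
01 -> Y
10 -> Z
11 -> W


Result: YYYZW


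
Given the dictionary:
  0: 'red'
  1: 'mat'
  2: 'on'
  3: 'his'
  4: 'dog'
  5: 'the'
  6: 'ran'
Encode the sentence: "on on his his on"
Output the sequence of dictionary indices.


Look up each word in the dictionary:
  'on' -> 2
  'on' -> 2
  'his' -> 3
  'his' -> 3
  'on' -> 2

Encoded: [2, 2, 3, 3, 2]


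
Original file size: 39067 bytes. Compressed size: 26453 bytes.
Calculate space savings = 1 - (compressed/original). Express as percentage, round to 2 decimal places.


ratio = compressed/original = 26453/39067 = 0.677119
savings = 1 - ratio = 1 - 0.677119 = 0.322881
as a percentage: 0.322881 * 100 = 32.29%

Space savings = 1 - 26453/39067 = 32.29%


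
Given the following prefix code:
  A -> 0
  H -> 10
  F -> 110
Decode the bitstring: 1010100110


Decoding step by step:
Bits 10 -> H
Bits 10 -> H
Bits 10 -> H
Bits 0 -> A
Bits 110 -> F


Decoded message: HHHAF


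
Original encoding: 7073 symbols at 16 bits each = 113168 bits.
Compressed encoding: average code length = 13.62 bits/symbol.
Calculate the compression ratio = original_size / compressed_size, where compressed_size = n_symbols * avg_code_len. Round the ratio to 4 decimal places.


original_size = n_symbols * orig_bits = 7073 * 16 = 113168 bits
compressed_size = n_symbols * avg_code_len = 7073 * 13.62 = 96334.26 bits
ratio = original_size / compressed_size = 113168 / 96334.26 = 1.1747

Compression ratio = 1.1747


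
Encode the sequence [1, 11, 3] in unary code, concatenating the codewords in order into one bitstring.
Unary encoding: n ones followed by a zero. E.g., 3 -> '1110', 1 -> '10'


Encode each number as n ones followed by a terminating 0:
  1 -> 10 (2 bits)
  11 -> 111111111110 (12 bits)
  3 -> 1110 (4 bits)
Total length = 2 + 12 + 4 = 18 bits.

Unary([1, 11, 3]) = 101111111111101110 (18 bits)


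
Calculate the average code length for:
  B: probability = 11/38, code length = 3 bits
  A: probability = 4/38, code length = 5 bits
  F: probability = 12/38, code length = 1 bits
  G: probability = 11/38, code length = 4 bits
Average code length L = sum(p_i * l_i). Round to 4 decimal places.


Weighted contributions p_i * l_i:
  B: (11/38) * 3 = 33/38
  A: (4/38) * 5 = 20/38
  F: (12/38) * 1 = 12/38
  G: (11/38) * 4 = 44/38
Sum = (33 + 20 + 12 + 44)/38 = 109/38

L = 109/38 = 2.8684 bits/symbol


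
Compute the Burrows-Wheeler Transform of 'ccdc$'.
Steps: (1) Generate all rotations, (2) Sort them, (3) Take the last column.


Rotations (sorted):
  0: $ccdc -> last char: c
  1: c$ccd -> last char: d
  2: ccdc$ -> last char: $
  3: cdc$c -> last char: c
  4: dc$cc -> last char: c


BWT = cd$cc


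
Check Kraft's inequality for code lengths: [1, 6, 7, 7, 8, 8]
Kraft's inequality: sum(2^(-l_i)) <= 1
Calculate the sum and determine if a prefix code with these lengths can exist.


Sum = 2^(-1) + 2^(-6) + 2^(-7) + 2^(-7) + 2^(-8) + 2^(-8)
    = 0.5 + 0.015625 + 0.0078125 + 0.0078125 + 0.00390625 + 0.00390625
    = 138/256 = 0.5390625
Since 0.5390625 <= 1, Kraft's inequality IS satisfied.
A prefix code with these lengths CAN exist.

Kraft sum = 0.5390625. Satisfied.


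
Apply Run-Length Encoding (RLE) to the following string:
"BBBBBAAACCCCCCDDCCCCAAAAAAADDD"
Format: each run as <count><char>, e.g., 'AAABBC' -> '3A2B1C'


Scanning runs left to right:
  i=0: run of 'B' x 5 -> '5B'
  i=5: run of 'A' x 3 -> '3A'
  i=8: run of 'C' x 6 -> '6C'
  i=14: run of 'D' x 2 -> '2D'
  i=16: run of 'C' x 4 -> '4C'
  i=20: run of 'A' x 7 -> '7A'
  i=27: run of 'D' x 3 -> '3D'

RLE = 5B3A6C2D4C7A3D


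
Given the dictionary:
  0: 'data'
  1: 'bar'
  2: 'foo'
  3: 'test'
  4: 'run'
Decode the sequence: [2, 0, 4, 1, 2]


Look up each index in the dictionary:
  2 -> 'foo'
  0 -> 'data'
  4 -> 'run'
  1 -> 'bar'
  2 -> 'foo'

Decoded: "foo data run bar foo"


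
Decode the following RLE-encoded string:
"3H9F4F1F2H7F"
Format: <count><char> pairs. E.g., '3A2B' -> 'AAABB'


Expanding each <count><char> pair:
  3H -> 'HHH'
  9F -> 'FFFFFFFFF'
  4F -> 'FFFF'
  1F -> 'F'
  2H -> 'HH'
  7F -> 'FFFFFFF'

Decoded = HHHFFFFFFFFFFFFFFHHFFFFFFF


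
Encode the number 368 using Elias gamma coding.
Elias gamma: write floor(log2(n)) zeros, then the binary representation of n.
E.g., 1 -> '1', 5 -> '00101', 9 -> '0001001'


num_bits = floor(log2(368)) + 1 = 9
leading_zeros = num_bits - 1 = 8
binary(368) = 101110000

Elias gamma(368) = '00000000' + '101110000' = 00000000101110000 (17 bits)


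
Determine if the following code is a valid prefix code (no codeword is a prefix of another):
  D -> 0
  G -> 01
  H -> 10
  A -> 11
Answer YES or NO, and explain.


Checking each pair (does one codeword prefix another?):
  D='0' vs G='01': prefix -- VIOLATION

NO -- this is NOT a valid prefix code. D (0) is a prefix of G (01).


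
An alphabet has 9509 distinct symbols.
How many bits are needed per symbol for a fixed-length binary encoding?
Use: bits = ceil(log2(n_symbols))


log2(9509) = 13.2151
Bracket: 2^13 = 8192 < 9509 <= 2^14 = 16384
So ceil(log2(9509)) = 14

bits = ceil(log2(9509)) = ceil(13.2151) = 14 bits


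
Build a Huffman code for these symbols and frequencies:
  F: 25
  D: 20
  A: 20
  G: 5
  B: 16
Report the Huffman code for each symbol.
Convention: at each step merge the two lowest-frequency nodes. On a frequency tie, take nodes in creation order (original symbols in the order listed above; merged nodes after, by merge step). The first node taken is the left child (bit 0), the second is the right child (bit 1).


Huffman tree construction:
Step 1: Merge G(5) + B(16) = 21
Step 2: Merge D(20) + A(20) = 40
Step 3: Merge (G+B)(21) + F(25) = 46
Step 4: Merge (D+A)(40) + ((G+B)+F)(46) = 86
Read each symbol's code off the tree from the root (left child = 0, right child = 1).

Codes:
  F: 11 (length 2)
  D: 00 (length 2)
  A: 01 (length 2)
  G: 100 (length 3)
  B: 101 (length 3)
Average code length: 193/86 = 2.2442 bits/symbol


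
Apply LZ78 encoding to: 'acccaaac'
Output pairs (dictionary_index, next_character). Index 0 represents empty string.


LZ78 encoding steps:
Dictionary: {0: ''}
Step 1: w='' (idx 0), next='a' -> output (0, 'a'), add 'a' as idx 1
Step 2: w='' (idx 0), next='c' -> output (0, 'c'), add 'c' as idx 2
Step 3: w='c' (idx 2), next='c' -> output (2, 'c'), add 'cc' as idx 3
Step 4: w='a' (idx 1), next='a' -> output (1, 'a'), add 'aa' as idx 4
Step 5: w='a' (idx 1), next='c' -> output (1, 'c'), add 'ac' as idx 5


Encoded: [(0, 'a'), (0, 'c'), (2, 'c'), (1, 'a'), (1, 'c')]


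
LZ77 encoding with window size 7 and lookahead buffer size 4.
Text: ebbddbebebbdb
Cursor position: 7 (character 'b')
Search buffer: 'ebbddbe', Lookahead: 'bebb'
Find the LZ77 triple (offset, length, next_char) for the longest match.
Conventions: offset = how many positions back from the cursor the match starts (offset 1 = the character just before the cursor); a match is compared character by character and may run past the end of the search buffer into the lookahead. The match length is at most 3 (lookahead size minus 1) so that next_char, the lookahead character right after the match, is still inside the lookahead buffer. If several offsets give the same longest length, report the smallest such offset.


Try each offset into the search buffer:
  offset=1 (pos 6, char 'e'): match length 0
  offset=2 (pos 5, char 'b'): match length 3
  offset=3 (pos 4, char 'd'): match length 0
  offset=4 (pos 3, char 'd'): match length 0
  offset=5 (pos 2, char 'b'): match length 1
  offset=6 (pos 1, char 'b'): match length 1
  offset=7 (pos 0, char 'e'): match length 0
Longest match has length 3 at offset 2.
next_char = character at position 7 + 3 = 10 -> 'b'

Best match: offset=2, length=3 (matching 'beb' starting at position 5)
LZ77 triple: (2, 3, 'b')


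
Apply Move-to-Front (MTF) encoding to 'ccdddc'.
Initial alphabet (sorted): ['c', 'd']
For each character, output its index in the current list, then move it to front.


MTF encoding:
'c': index 0 in ['c', 'd'] -> ['c', 'd']
'c': index 0 in ['c', 'd'] -> ['c', 'd']
'd': index 1 in ['c', 'd'] -> ['d', 'c']
'd': index 0 in ['d', 'c'] -> ['d', 'c']
'd': index 0 in ['d', 'c'] -> ['d', 'c']
'c': index 1 in ['d', 'c'] -> ['c', 'd']


Output: [0, 0, 1, 0, 0, 1]


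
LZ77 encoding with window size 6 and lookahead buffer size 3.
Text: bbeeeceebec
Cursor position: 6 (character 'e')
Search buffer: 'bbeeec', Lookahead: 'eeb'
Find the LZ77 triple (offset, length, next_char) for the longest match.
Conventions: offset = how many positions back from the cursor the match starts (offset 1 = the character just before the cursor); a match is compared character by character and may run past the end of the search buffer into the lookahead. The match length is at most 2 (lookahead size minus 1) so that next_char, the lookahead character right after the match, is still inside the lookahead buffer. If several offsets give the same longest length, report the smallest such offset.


Try each offset into the search buffer:
  offset=1 (pos 5, char 'c'): match length 0
  offset=2 (pos 4, char 'e'): match length 1
  offset=3 (pos 3, char 'e'): match length 2
  offset=4 (pos 2, char 'e'): match length 2
  offset=5 (pos 1, char 'b'): match length 0
  offset=6 (pos 0, char 'b'): match length 0
Longest match has length 2, found at offsets 3, 4; take the smallest, offset 3.
next_char = character at position 6 + 2 = 8 -> 'b'

Best match: offset=3, length=2 (matching 'ee' starting at position 3)
LZ77 triple: (3, 2, 'b')


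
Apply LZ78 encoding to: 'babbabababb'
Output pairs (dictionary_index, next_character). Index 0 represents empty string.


LZ78 encoding steps:
Dictionary: {0: ''}
Step 1: w='' (idx 0), next='b' -> output (0, 'b'), add 'b' as idx 1
Step 2: w='' (idx 0), next='a' -> output (0, 'a'), add 'a' as idx 2
Step 3: w='b' (idx 1), next='b' -> output (1, 'b'), add 'bb' as idx 3
Step 4: w='a' (idx 2), next='b' -> output (2, 'b'), add 'ab' as idx 4
Step 5: w='ab' (idx 4), next='a' -> output (4, 'a'), add 'aba' as idx 5
Step 6: w='bb' (idx 3), end of input -> output (3, '')


Encoded: [(0, 'b'), (0, 'a'), (1, 'b'), (2, 'b'), (4, 'a'), (3, '')]


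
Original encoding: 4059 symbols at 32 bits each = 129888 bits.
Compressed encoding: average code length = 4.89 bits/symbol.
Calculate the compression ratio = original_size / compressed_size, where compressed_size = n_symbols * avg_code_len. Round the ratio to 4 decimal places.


original_size = n_symbols * orig_bits = 4059 * 32 = 129888 bits
compressed_size = n_symbols * avg_code_len = 4059 * 4.89 = 19848.51 bits
ratio = original_size / compressed_size = 129888 / 19848.51 = 6.544

Compression ratio = 6.544


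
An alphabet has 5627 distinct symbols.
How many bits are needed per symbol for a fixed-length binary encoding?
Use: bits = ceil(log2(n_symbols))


log2(5627) = 12.4582
Bracket: 2^12 = 4096 < 5627 <= 2^13 = 8192
So ceil(log2(5627)) = 13

bits = ceil(log2(5627)) = ceil(12.4582) = 13 bits


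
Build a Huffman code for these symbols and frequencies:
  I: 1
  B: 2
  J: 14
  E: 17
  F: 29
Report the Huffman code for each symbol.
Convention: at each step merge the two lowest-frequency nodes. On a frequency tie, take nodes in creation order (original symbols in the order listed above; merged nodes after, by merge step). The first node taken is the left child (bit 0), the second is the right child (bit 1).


Huffman tree construction:
Step 1: Merge I(1) + B(2) = 3
Step 2: Merge (I+B)(3) + J(14) = 17
Step 3: Merge E(17) + ((I+B)+J)(17) = 34
Step 4: Merge F(29) + (E+((I+B)+J))(34) = 63
Read each symbol's code off the tree from the root (left child = 0, right child = 1).

Codes:
  I: 1100 (length 4)
  B: 1101 (length 4)
  J: 111 (length 3)
  E: 10 (length 2)
  F: 0 (length 1)
Average code length: 117/63 = 1.8571 bits/symbol


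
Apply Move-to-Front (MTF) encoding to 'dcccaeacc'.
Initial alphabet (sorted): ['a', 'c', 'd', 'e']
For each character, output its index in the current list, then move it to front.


MTF encoding:
'd': index 2 in ['a', 'c', 'd', 'e'] -> ['d', 'a', 'c', 'e']
'c': index 2 in ['d', 'a', 'c', 'e'] -> ['c', 'd', 'a', 'e']
'c': index 0 in ['c', 'd', 'a', 'e'] -> ['c', 'd', 'a', 'e']
'c': index 0 in ['c', 'd', 'a', 'e'] -> ['c', 'd', 'a', 'e']
'a': index 2 in ['c', 'd', 'a', 'e'] -> ['a', 'c', 'd', 'e']
'e': index 3 in ['a', 'c', 'd', 'e'] -> ['e', 'a', 'c', 'd']
'a': index 1 in ['e', 'a', 'c', 'd'] -> ['a', 'e', 'c', 'd']
'c': index 2 in ['a', 'e', 'c', 'd'] -> ['c', 'a', 'e', 'd']
'c': index 0 in ['c', 'a', 'e', 'd'] -> ['c', 'a', 'e', 'd']


Output: [2, 2, 0, 0, 2, 3, 1, 2, 0]


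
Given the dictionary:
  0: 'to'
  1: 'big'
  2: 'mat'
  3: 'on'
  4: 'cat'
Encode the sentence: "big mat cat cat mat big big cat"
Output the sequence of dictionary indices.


Look up each word in the dictionary:
  'big' -> 1
  'mat' -> 2
  'cat' -> 4
  'cat' -> 4
  'mat' -> 2
  'big' -> 1
  'big' -> 1
  'cat' -> 4

Encoded: [1, 2, 4, 4, 2, 1, 1, 4]


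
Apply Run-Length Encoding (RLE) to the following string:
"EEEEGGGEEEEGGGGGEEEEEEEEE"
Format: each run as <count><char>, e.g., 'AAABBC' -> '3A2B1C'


Scanning runs left to right:
  i=0: run of 'E' x 4 -> '4E'
  i=4: run of 'G' x 3 -> '3G'
  i=7: run of 'E' x 4 -> '4E'
  i=11: run of 'G' x 5 -> '5G'
  i=16: run of 'E' x 9 -> '9E'

RLE = 4E3G4E5G9E


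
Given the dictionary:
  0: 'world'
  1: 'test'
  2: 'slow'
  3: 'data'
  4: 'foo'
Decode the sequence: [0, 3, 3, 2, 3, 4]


Look up each index in the dictionary:
  0 -> 'world'
  3 -> 'data'
  3 -> 'data'
  2 -> 'slow'
  3 -> 'data'
  4 -> 'foo'

Decoded: "world data data slow data foo"


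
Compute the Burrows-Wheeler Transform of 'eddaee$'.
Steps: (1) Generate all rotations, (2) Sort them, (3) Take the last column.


Rotations (sorted):
  0: $eddaee -> last char: e
  1: aee$edd -> last char: d
  2: daee$ed -> last char: d
  3: ddaee$e -> last char: e
  4: e$eddae -> last char: e
  5: eddaee$ -> last char: $
  6: ee$edda -> last char: a


BWT = eddee$a


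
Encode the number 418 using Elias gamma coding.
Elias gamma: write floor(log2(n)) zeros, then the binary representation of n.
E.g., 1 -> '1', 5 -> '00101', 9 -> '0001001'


num_bits = floor(log2(418)) + 1 = 9
leading_zeros = num_bits - 1 = 8
binary(418) = 110100010

Elias gamma(418) = '00000000' + '110100010' = 00000000110100010 (17 bits)


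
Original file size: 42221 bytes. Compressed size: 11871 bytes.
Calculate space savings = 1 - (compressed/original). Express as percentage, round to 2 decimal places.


ratio = compressed/original = 11871/42221 = 0.281163
savings = 1 - ratio = 1 - 0.281163 = 0.718837
as a percentage: 0.718837 * 100 = 71.88%

Space savings = 1 - 11871/42221 = 71.88%


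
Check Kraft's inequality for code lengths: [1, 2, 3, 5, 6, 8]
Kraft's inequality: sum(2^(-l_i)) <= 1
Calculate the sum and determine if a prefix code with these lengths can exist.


Sum = 2^(-1) + 2^(-2) + 2^(-3) + 2^(-5) + 2^(-6) + 2^(-8)
    = 0.5 + 0.25 + 0.125 + 0.03125 + 0.015625 + 0.00390625
    = 237/256 = 0.92578125
Since 0.92578125 <= 1, Kraft's inequality IS satisfied.
A prefix code with these lengths CAN exist.

Kraft sum = 0.92578125. Satisfied.


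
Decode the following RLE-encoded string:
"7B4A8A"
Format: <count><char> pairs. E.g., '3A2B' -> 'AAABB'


Expanding each <count><char> pair:
  7B -> 'BBBBBBB'
  4A -> 'AAAA'
  8A -> 'AAAAAAAA'

Decoded = BBBBBBBAAAAAAAAAAAA


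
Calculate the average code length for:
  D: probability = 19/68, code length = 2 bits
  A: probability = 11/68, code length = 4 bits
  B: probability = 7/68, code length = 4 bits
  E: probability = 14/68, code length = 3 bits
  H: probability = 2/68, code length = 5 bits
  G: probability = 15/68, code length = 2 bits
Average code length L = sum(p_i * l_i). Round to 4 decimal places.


Weighted contributions p_i * l_i:
  D: (19/68) * 2 = 38/68
  A: (11/68) * 4 = 44/68
  B: (7/68) * 4 = 28/68
  E: (14/68) * 3 = 42/68
  H: (2/68) * 5 = 10/68
  G: (15/68) * 2 = 30/68
Sum = (38 + 44 + 28 + 42 + 10 + 30)/68 = 192/68

L = 192/68 = 2.8235 bits/symbol


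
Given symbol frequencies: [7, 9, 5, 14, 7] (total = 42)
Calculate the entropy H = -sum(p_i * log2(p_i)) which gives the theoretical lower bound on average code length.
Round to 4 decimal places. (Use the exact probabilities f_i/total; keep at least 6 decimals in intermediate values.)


Per-symbol terms -p_i * log2(p_i) with p_i = f_i/42:
  p = 7/42 = 0.166667: log2(p) = -2.584963, -p*log2(p) = 0.430827
  p = 9/42 = 0.214286: log2(p) = -2.222392, -p*log2(p) = 0.476227
  p = 5/42 = 0.119048: log2(p) = -3.070389, -p*log2(p) = 0.365523
  p = 14/42 = 0.333333: log2(p) = -1.584963, -p*log2(p) = 0.528321
  p = 7/42 = 0.166667: log2(p) = -2.584963, -p*log2(p) = 0.430827
H = 0.430827 + 0.476227 + 0.365523 + 0.528321 + 0.430827 = 2.231725

H = 2.2317 bits/symbol


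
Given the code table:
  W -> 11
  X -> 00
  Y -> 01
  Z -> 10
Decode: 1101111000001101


Decoding:
11 -> W
01 -> Y
11 -> W
10 -> Z
00 -> X
00 -> X
11 -> W
01 -> Y


Result: WYWZXXWY


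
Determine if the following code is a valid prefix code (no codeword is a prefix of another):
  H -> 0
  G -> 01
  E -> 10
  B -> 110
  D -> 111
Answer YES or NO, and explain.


Checking each pair (does one codeword prefix another?):
  H='0' vs G='01': prefix -- VIOLATION

NO -- this is NOT a valid prefix code. H (0) is a prefix of G (01).


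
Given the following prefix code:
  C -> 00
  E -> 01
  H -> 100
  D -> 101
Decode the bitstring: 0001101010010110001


Decoding step by step:
Bits 00 -> C
Bits 01 -> E
Bits 101 -> D
Bits 01 -> E
Bits 00 -> C
Bits 101 -> D
Bits 100 -> H
Bits 01 -> E


Decoded message: CEDECDHE


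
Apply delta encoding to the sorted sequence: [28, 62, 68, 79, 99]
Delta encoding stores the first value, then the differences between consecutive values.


First value: 28
Deltas:
  62 - 28 = 34
  68 - 62 = 6
  79 - 68 = 11
  99 - 79 = 20


Delta encoded: [28, 34, 6, 11, 20]


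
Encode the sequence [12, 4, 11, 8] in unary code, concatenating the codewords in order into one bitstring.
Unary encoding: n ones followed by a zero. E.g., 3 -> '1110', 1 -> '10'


Encode each number as n ones followed by a terminating 0:
  12 -> 1111111111110 (13 bits)
  4 -> 11110 (5 bits)
  11 -> 111111111110 (12 bits)
  8 -> 111111110 (9 bits)
Total length = 13 + 5 + 12 + 9 = 39 bits.

Unary([12, 4, 11, 8]) = 111111111111011110111111111110111111110 (39 bits)


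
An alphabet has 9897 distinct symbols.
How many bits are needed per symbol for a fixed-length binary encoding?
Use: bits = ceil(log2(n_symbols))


log2(9897) = 13.2728
Bracket: 2^13 = 8192 < 9897 <= 2^14 = 16384
So ceil(log2(9897)) = 14

bits = ceil(log2(9897)) = ceil(13.2728) = 14 bits


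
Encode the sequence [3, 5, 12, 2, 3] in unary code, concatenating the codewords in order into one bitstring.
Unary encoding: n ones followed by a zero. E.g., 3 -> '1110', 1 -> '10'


Encode each number as n ones followed by a terminating 0:
  3 -> 1110 (4 bits)
  5 -> 111110 (6 bits)
  12 -> 1111111111110 (13 bits)
  2 -> 110 (3 bits)
  3 -> 1110 (4 bits)
Total length = 4 + 6 + 13 + 3 + 4 = 30 bits.

Unary([3, 5, 12, 2, 3]) = 111011111011111111111101101110 (30 bits)


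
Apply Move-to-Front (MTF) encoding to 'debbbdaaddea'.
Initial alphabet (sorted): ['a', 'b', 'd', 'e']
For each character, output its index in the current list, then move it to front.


MTF encoding:
'd': index 2 in ['a', 'b', 'd', 'e'] -> ['d', 'a', 'b', 'e']
'e': index 3 in ['d', 'a', 'b', 'e'] -> ['e', 'd', 'a', 'b']
'b': index 3 in ['e', 'd', 'a', 'b'] -> ['b', 'e', 'd', 'a']
'b': index 0 in ['b', 'e', 'd', 'a'] -> ['b', 'e', 'd', 'a']
'b': index 0 in ['b', 'e', 'd', 'a'] -> ['b', 'e', 'd', 'a']
'd': index 2 in ['b', 'e', 'd', 'a'] -> ['d', 'b', 'e', 'a']
'a': index 3 in ['d', 'b', 'e', 'a'] -> ['a', 'd', 'b', 'e']
'a': index 0 in ['a', 'd', 'b', 'e'] -> ['a', 'd', 'b', 'e']
'd': index 1 in ['a', 'd', 'b', 'e'] -> ['d', 'a', 'b', 'e']
'd': index 0 in ['d', 'a', 'b', 'e'] -> ['d', 'a', 'b', 'e']
'e': index 3 in ['d', 'a', 'b', 'e'] -> ['e', 'd', 'a', 'b']
'a': index 2 in ['e', 'd', 'a', 'b'] -> ['a', 'e', 'd', 'b']


Output: [2, 3, 3, 0, 0, 2, 3, 0, 1, 0, 3, 2]


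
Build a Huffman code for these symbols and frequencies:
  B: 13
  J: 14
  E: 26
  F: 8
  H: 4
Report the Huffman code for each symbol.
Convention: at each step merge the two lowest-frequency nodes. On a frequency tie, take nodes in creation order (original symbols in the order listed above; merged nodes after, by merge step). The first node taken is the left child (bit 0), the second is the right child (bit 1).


Huffman tree construction:
Step 1: Merge H(4) + F(8) = 12
Step 2: Merge (H+F)(12) + B(13) = 25
Step 3: Merge J(14) + ((H+F)+B)(25) = 39
Step 4: Merge E(26) + (J+((H+F)+B))(39) = 65
Read each symbol's code off the tree from the root (left child = 0, right child = 1).

Codes:
  B: 111 (length 3)
  J: 10 (length 2)
  E: 0 (length 1)
  F: 1101 (length 4)
  H: 1100 (length 4)
Average code length: 141/65 = 2.1692 bits/symbol


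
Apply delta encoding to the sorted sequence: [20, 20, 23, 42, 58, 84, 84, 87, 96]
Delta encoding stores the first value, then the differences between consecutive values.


First value: 20
Deltas:
  20 - 20 = 0
  23 - 20 = 3
  42 - 23 = 19
  58 - 42 = 16
  84 - 58 = 26
  84 - 84 = 0
  87 - 84 = 3
  96 - 87 = 9


Delta encoded: [20, 0, 3, 19, 16, 26, 0, 3, 9]


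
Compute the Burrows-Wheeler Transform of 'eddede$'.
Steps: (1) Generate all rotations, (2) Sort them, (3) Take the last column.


Rotations (sorted):
  0: $eddede -> last char: e
  1: ddede$e -> last char: e
  2: de$edde -> last char: e
  3: dede$ed -> last char: d
  4: e$edded -> last char: d
  5: eddede$ -> last char: $
  6: ede$edd -> last char: d


BWT = eeedd$d


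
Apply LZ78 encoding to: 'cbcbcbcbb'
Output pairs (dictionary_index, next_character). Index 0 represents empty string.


LZ78 encoding steps:
Dictionary: {0: ''}
Step 1: w='' (idx 0), next='c' -> output (0, 'c'), add 'c' as idx 1
Step 2: w='' (idx 0), next='b' -> output (0, 'b'), add 'b' as idx 2
Step 3: w='c' (idx 1), next='b' -> output (1, 'b'), add 'cb' as idx 3
Step 4: w='cb' (idx 3), next='c' -> output (3, 'c'), add 'cbc' as idx 4
Step 5: w='b' (idx 2), next='b' -> output (2, 'b'), add 'bb' as idx 5


Encoded: [(0, 'c'), (0, 'b'), (1, 'b'), (3, 'c'), (2, 'b')]


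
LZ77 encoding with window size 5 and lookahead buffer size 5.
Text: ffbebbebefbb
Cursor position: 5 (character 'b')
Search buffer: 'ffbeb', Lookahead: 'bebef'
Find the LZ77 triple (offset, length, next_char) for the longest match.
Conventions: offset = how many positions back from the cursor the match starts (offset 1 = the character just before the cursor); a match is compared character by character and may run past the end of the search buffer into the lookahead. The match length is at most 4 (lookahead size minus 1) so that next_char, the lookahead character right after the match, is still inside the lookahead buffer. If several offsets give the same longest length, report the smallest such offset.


Try each offset into the search buffer:
  offset=1 (pos 4, char 'b'): match length 1
  offset=2 (pos 3, char 'e'): match length 0
  offset=3 (pos 2, char 'b'): match length 3
  offset=4 (pos 1, char 'f'): match length 0
  offset=5 (pos 0, char 'f'): match length 0
Longest match has length 3 at offset 3.
next_char = character at position 5 + 3 = 8 -> 'e'

Best match: offset=3, length=3 (matching 'beb' starting at position 2)
LZ77 triple: (3, 3, 'e')


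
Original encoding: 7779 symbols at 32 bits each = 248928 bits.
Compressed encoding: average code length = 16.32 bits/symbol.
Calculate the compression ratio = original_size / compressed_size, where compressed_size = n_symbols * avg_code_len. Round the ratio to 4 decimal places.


original_size = n_symbols * orig_bits = 7779 * 32 = 248928 bits
compressed_size = n_symbols * avg_code_len = 7779 * 16.32 = 126953.28 bits
ratio = original_size / compressed_size = 248928 / 126953.28 = 1.9608

Compression ratio = 1.9608


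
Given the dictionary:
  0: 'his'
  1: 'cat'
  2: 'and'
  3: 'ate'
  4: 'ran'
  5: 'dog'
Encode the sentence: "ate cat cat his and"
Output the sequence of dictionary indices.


Look up each word in the dictionary:
  'ate' -> 3
  'cat' -> 1
  'cat' -> 1
  'his' -> 0
  'and' -> 2

Encoded: [3, 1, 1, 0, 2]


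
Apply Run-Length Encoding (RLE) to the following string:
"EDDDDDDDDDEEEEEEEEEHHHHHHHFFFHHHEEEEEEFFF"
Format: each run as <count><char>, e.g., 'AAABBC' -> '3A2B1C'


Scanning runs left to right:
  i=0: run of 'E' x 1 -> '1E'
  i=1: run of 'D' x 9 -> '9D'
  i=10: run of 'E' x 9 -> '9E'
  i=19: run of 'H' x 7 -> '7H'
  i=26: run of 'F' x 3 -> '3F'
  i=29: run of 'H' x 3 -> '3H'
  i=32: run of 'E' x 6 -> '6E'
  i=38: run of 'F' x 3 -> '3F'

RLE = 1E9D9E7H3F3H6E3F


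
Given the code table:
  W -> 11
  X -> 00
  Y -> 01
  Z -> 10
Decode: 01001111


Decoding:
01 -> Y
00 -> X
11 -> W
11 -> W


Result: YXWW


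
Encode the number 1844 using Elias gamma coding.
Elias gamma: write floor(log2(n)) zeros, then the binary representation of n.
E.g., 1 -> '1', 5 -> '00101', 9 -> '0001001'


num_bits = floor(log2(1844)) + 1 = 11
leading_zeros = num_bits - 1 = 10
binary(1844) = 11100110100

Elias gamma(1844) = '0000000000' + '11100110100' = 000000000011100110100 (21 bits)


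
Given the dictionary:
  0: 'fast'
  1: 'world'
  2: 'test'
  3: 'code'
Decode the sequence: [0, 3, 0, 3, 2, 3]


Look up each index in the dictionary:
  0 -> 'fast'
  3 -> 'code'
  0 -> 'fast'
  3 -> 'code'
  2 -> 'test'
  3 -> 'code'

Decoded: "fast code fast code test code"


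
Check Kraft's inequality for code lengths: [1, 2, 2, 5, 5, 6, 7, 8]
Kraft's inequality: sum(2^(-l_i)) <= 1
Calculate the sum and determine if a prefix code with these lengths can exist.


Sum = 2^(-1) + 2^(-2) + 2^(-2) + 2^(-5) + 2^(-5) + 2^(-6) + 2^(-7) + 2^(-8)
    = 0.5 + 0.25 + 0.25 + 0.03125 + 0.03125 + 0.015625 + 0.0078125 + 0.00390625
    = 279/256 = 1.08984375
Since 1.08984375 > 1, Kraft's inequality is NOT satisfied.
A prefix code with these lengths CANNOT exist.

Kraft sum = 1.08984375. Not satisfied.


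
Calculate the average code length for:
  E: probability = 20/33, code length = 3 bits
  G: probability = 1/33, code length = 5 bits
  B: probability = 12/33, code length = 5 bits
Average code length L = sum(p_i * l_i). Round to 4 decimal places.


Weighted contributions p_i * l_i:
  E: (20/33) * 3 = 60/33
  G: (1/33) * 5 = 5/33
  B: (12/33) * 5 = 60/33
Sum = (60 + 5 + 60)/33 = 125/33

L = 125/33 = 3.7879 bits/symbol


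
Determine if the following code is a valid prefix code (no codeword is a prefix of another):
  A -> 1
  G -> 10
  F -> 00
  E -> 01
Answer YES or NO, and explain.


Checking each pair (does one codeword prefix another?):
  A='1' vs G='10': prefix -- VIOLATION

NO -- this is NOT a valid prefix code. A (1) is a prefix of G (10).


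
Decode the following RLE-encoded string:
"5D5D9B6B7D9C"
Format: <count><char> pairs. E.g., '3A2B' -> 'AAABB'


Expanding each <count><char> pair:
  5D -> 'DDDDD'
  5D -> 'DDDDD'
  9B -> 'BBBBBBBBB'
  6B -> 'BBBBBB'
  7D -> 'DDDDDDD'
  9C -> 'CCCCCCCCC'

Decoded = DDDDDDDDDDBBBBBBBBBBBBBBBDDDDDDDCCCCCCCCC


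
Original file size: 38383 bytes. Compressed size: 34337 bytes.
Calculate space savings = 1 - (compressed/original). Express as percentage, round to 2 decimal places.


ratio = compressed/original = 34337/38383 = 0.894589
savings = 1 - ratio = 1 - 0.894589 = 0.105411
as a percentage: 0.105411 * 100 = 10.54%

Space savings = 1 - 34337/38383 = 10.54%


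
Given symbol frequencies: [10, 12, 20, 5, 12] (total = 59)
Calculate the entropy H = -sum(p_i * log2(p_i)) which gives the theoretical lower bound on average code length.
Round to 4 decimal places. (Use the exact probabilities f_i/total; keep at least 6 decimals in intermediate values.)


Per-symbol terms -p_i * log2(p_i) with p_i = f_i/59:
  p = 10/59 = 0.169492: log2(p) = -2.560715, -p*log2(p) = 0.434019
  p = 12/59 = 0.203390: log2(p) = -2.297681, -p*log2(p) = 0.467325
  p = 20/59 = 0.338983: log2(p) = -1.560715, -p*log2(p) = 0.529056
  p = 5/59 = 0.084746: log2(p) = -3.560715, -p*log2(p) = 0.301756
  p = 12/59 = 0.203390: log2(p) = -2.297681, -p*log2(p) = 0.467325
H = 0.434019 + 0.467325 + 0.529056 + 0.301756 + 0.467325 = 2.199481

H = 2.1995 bits/symbol


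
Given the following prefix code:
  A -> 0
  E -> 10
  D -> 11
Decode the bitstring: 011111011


Decoding step by step:
Bits 0 -> A
Bits 11 -> D
Bits 11 -> D
Bits 10 -> E
Bits 11 -> D


Decoded message: ADDED


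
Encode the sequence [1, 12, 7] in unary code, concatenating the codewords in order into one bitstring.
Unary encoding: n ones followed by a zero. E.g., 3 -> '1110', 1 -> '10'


Encode each number as n ones followed by a terminating 0:
  1 -> 10 (2 bits)
  12 -> 1111111111110 (13 bits)
  7 -> 11111110 (8 bits)
Total length = 2 + 13 + 8 = 23 bits.

Unary([1, 12, 7]) = 10111111111111011111110 (23 bits)


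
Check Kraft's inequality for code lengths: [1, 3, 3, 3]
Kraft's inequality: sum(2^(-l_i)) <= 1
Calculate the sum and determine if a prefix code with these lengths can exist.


Sum = 2^(-1) + 2^(-3) + 2^(-3) + 2^(-3)
    = 0.5 + 0.125 + 0.125 + 0.125
    = 7/8 = 0.875
Since 0.875 <= 1, Kraft's inequality IS satisfied.
A prefix code with these lengths CAN exist.

Kraft sum = 0.875. Satisfied.


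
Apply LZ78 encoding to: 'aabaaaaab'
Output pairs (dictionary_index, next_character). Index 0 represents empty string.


LZ78 encoding steps:
Dictionary: {0: ''}
Step 1: w='' (idx 0), next='a' -> output (0, 'a'), add 'a' as idx 1
Step 2: w='a' (idx 1), next='b' -> output (1, 'b'), add 'ab' as idx 2
Step 3: w='a' (idx 1), next='a' -> output (1, 'a'), add 'aa' as idx 3
Step 4: w='aa' (idx 3), next='a' -> output (3, 'a'), add 'aaa' as idx 4
Step 5: w='' (idx 0), next='b' -> output (0, 'b'), add 'b' as idx 5


Encoded: [(0, 'a'), (1, 'b'), (1, 'a'), (3, 'a'), (0, 'b')]
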